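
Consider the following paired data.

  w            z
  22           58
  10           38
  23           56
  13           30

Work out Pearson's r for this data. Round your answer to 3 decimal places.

0.901

n = 4, Σw = 68, Σz = 182, Σw² = 1282, Σz² = 8844, Σwz = 3334
nΣwz − ΣwΣz = 13336 − 12376 = 960
nΣw² − (Σw)² = 5128 − 4624 = 504; nΣz² − (Σz)² = 35376 − 33124 = 2252
r = 960 / √(504 × 2252) = 960 / 1065.3675 ≈ 0.901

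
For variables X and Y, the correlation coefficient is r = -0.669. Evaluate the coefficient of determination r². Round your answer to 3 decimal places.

0.448

r² = (-0.669)² = 0.448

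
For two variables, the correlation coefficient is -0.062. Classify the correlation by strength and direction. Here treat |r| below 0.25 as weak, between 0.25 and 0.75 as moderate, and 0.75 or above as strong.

weak negative

r = -0.062 < 0 so the relationship is negative.
|r| = 0.062, which falls in the weak range.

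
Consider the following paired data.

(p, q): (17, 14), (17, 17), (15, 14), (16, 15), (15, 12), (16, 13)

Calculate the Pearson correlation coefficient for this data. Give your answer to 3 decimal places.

0.649

n = 6, Σp = 96, Σq = 85, Σp² = 1540, Σq² = 1219, Σpq = 1365
nΣpq − ΣpΣq = 8190 − 8160 = 30
nΣp² − (Σp)² = 9240 − 9216 = 24; nΣq² − (Σq)² = 7314 − 7225 = 89
r = 30 / √(24 × 89) = 30 / 46.2169 ≈ 0.649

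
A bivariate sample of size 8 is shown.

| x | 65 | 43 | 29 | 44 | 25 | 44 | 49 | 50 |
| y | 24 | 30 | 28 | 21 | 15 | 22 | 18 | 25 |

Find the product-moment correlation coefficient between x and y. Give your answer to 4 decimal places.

0.1790

n = 8, Σx = 349, Σy = 183, Σx² = 16313, Σy² = 4359, Σxy = 8061
nΣxy − ΣxΣy = 64488 − 63867 = 621
nΣx² − (Σx)² = 130504 − 121801 = 8703; nΣy² − (Σy)² = 34872 − 33489 = 1383
r = 621 / √(8703 × 1383) = 621 / 3469.3298 ≈ 0.1790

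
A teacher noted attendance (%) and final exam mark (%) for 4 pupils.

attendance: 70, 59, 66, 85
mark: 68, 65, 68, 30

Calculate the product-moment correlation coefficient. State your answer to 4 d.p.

-0.8783

n = 4, Σx = 280, Σy = 231, Σx² = 19962, Σy² = 14373, Σxy = 15633
nΣxy − ΣxΣy = 62532 − 64680 = -2148
nΣx² − (Σx)² = 79848 − 78400 = 1448; nΣy² − (Σy)² = 57492 − 53361 = 4131
r = -2148 / √(1448 × 4131) = -2148 / 2445.7490 ≈ -0.8783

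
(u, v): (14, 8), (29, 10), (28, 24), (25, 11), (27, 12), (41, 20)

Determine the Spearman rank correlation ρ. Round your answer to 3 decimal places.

Rank u: 1, 5, 4, 2, 3, 6
Rank v: 1, 2, 6, 3, 4, 5
d = rank(u) − rank(v): 0, 3, -2, -1, -1, 1; Σd² = 16
ρ = 1 − 6Σd² / [n(n²−1)] = 1 − 6×16 / (6×35) = 1 − 96/210 ≈ 0.543

0.543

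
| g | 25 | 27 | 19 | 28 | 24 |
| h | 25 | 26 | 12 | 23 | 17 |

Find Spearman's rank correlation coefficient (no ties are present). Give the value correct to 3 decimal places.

0.700

Rank g: 3, 4, 1, 5, 2
Rank h: 4, 5, 1, 3, 2
d = rank(g) − rank(h): -1, -1, 0, 2, 0; Σd² = 6
ρ = 1 − 6Σd² / [n(n²−1)] = 1 − 6×6 / (5×24) = 1 − 36/120 ≈ 0.700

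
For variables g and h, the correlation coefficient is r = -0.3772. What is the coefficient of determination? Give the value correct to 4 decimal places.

r² = (-0.3772)² = 0.1423

0.1423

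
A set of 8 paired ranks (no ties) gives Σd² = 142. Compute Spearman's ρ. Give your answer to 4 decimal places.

ρ = 1 − 6Σd² / [n(n²−1)] = 1 − 6×142 / (8×63)
  = 1 − 852/504 = 1 − 1.69048 ≈ -0.6905

-0.6905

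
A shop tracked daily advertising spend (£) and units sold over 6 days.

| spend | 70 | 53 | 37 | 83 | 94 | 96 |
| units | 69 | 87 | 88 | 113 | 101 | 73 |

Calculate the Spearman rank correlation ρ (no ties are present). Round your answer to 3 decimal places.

Rank spend: 3, 2, 1, 4, 5, 6
Rank units: 1, 3, 4, 6, 5, 2
d = rank(spend) − rank(units): 2, -1, -3, -2, 0, 4; Σd² = 34
ρ = 1 − 6Σd² / [n(n²−1)] = 1 − 6×34 / (6×35) = 1 − 204/210 ≈ 0.029

0.029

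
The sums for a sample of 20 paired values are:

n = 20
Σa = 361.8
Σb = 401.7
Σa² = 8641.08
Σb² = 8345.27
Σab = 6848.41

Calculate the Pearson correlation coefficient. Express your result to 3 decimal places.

r = (nΣab − ΣaΣb) / √[(nΣa² − (Σa)²)(nΣb² − (Σb)²)]
Numerator: 20×6848.41 − 361.8×401.7 = -8366.86
Denominator: √[(172821.6 − 130899.24)(166905.4 − 161362.89)] = √[41922.36 × 5542.51] = 15243.1985
r = -8366.86 / 15243.1985 ≈ -0.549

-0.549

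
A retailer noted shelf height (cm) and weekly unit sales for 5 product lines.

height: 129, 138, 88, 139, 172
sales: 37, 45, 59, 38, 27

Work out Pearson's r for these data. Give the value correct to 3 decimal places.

-0.939

n = 5, Σx = 666, Σy = 206, Σx² = 92334, Σy² = 9048, Σxy = 26101
nΣxy − ΣxΣy = 130505 − 137196 = -6691
nΣx² − (Σx)² = 461670 − 443556 = 18114; nΣy² − (Σy)² = 45240 − 42436 = 2804
r = -6691 / √(18114 × 2804) = -6691 / 7126.8265 ≈ -0.939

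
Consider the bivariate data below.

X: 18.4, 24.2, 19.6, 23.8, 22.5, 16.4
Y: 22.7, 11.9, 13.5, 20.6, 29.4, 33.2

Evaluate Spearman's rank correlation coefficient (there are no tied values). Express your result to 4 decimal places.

-0.7143

Rank X: 2, 6, 3, 5, 4, 1
Rank Y: 4, 1, 2, 3, 5, 6
d = rank(X) − rank(Y): -2, 5, 1, 2, -1, -5; Σd² = 60
ρ = 1 − 6Σd² / [n(n²−1)] = 1 − 6×60 / (6×35) = 1 − 360/210 ≈ -0.7143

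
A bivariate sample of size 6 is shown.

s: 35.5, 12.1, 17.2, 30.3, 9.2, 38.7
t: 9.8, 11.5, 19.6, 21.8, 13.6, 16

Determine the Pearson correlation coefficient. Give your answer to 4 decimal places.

n = 6, Σs = 143, Σt = 92.3, Σs² = 4202.92, Σt² = 1528.65, Σst = 2229.03
nΣst − ΣsΣt = 13374.18 − 13198.9 = 175.28
nΣs² − (Σs)² = 25217.52 − 20449 = 4768.52; nΣt² − (Σt)² = 9171.9 − 8519.29 = 652.61
r = 175.28 / √(4768.52 × 652.61) = 175.28 / 1764.0816 ≈ 0.0994

0.0994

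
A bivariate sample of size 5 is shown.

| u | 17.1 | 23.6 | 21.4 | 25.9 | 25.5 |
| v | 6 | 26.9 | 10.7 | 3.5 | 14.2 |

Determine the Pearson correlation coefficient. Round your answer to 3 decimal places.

n = 5, Σu = 113.5, Σv = 61.3, Σu² = 2628.39, Σv² = 1087.99, Σuv = 1419.17
nΣuv − ΣuΣv = 7095.85 − 6957.55 = 138.3
nΣu² − (Σu)² = 13141.95 − 12882.25 = 259.7; nΣv² − (Σv)² = 5439.95 − 3757.69 = 1682.26
r = 138.3 / √(259.7 × 1682.26) = 138.3 / 660.9712 ≈ 0.209

0.209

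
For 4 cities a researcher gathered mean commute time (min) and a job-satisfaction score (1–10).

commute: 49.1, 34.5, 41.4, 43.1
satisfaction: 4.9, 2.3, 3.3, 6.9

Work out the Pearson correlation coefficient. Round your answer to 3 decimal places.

0.627

n = 4, Σx = 168.1, Σy = 17.4, Σx² = 7172.63, Σy² = 87.8, Σxy = 753.95
nΣxy − ΣxΣy = 3015.8 − 2924.94 = 90.86
nΣx² − (Σx)² = 28690.52 − 28257.61 = 432.91; nΣy² − (Σy)² = 351.2 − 302.76 = 48.44
r = 90.86 / √(432.91 × 48.44) = 90.86 / 144.8108 ≈ 0.627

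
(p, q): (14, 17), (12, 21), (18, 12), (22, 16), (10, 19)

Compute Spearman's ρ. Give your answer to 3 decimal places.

Rank p: 3, 2, 4, 5, 1
Rank q: 3, 5, 1, 2, 4
d = rank(p) − rank(q): 0, -3, 3, 3, -3; Σd² = 36
ρ = 1 − 6Σd² / [n(n²−1)] = 1 − 6×36 / (5×24) = 1 − 216/120 ≈ -0.800

-0.800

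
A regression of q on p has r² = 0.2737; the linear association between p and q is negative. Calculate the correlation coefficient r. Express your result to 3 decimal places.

|r| = √0.2737 = 0.523
The association is negative, so r = −0.523.

-0.523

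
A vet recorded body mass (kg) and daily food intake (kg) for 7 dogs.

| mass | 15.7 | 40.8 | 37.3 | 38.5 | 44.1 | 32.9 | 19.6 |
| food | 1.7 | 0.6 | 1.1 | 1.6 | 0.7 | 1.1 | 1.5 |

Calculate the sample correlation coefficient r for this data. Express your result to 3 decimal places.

n = 7, Σx = 228.9, Σy = 8.3, Σx² = 8196.05, Σy² = 10.97, Σxy = 250.26
nΣxy − ΣxΣy = 1751.82 − 1899.87 = -148.05
nΣx² − (Σx)² = 57372.35 − 52395.21 = 4977.14; nΣy² − (Σy)² = 76.79 − 68.89 = 7.9
r = -148.05 / √(4977.14 × 7.9) = -148.05 / 198.2912 ≈ -0.747

-0.747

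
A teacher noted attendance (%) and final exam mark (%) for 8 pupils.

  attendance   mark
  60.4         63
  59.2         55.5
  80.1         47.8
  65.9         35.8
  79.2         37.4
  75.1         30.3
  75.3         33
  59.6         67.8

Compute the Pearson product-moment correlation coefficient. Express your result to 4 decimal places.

-0.7240

n = 8, Σx = 554.8, Σy = 370.6, Σx² = 39046.52, Σy² = 18618.42, Σxy = 25042.19
nΣxy − ΣxΣy = 200337.52 − 205608.88 = -5271.36
nΣx² − (Σx)² = 312372.16 − 307803.04 = 4569.12; nΣy² − (Σy)² = 148947.36 − 137344.36 = 11603
r = -5271.36 / √(4569.12 × 11603) = -5271.36 / 7281.1743 ≈ -0.7240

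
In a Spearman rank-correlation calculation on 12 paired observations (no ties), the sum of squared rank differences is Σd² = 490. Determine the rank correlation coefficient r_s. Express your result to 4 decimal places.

-0.7133

ρ = 1 − 6Σd² / [n(n²−1)] = 1 − 6×490 / (12×143)
  = 1 − 2940/1716 = 1 − 1.71329 ≈ -0.7133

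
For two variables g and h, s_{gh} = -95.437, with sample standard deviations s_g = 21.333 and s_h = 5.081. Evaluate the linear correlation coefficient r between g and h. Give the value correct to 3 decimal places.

-0.880

r = Cov(g,h) / (s_g · s_h) = -95.437 / (21.333 × 5.081)
  = -95.437 / 108.3930 ≈ -0.880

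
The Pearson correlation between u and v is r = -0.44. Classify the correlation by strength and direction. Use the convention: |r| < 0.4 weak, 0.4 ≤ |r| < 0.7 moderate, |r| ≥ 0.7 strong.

moderate negative

r = -0.44 < 0 so the relationship is negative.
|r| = 0.44, which falls in the moderate range.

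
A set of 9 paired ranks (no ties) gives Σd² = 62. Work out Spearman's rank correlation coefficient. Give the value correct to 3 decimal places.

0.483

ρ = 1 − 6Σd² / [n(n²−1)] = 1 − 6×62 / (9×80)
  = 1 − 372/720 = 1 − 0.5167 ≈ 0.483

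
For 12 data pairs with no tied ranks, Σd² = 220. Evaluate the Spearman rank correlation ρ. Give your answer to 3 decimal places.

ρ = 1 − 6Σd² / [n(n²−1)] = 1 − 6×220 / (12×143)
  = 1 − 1320/1716 = 1 − 0.7692 ≈ 0.231

0.231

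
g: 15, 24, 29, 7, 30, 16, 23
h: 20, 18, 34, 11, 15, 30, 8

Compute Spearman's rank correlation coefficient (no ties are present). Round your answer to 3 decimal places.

Rank g: 2, 5, 6, 1, 7, 3, 4
Rank h: 5, 4, 7, 2, 3, 6, 1
d = rank(g) − rank(h): -3, 1, -1, -1, 4, -3, 3; Σd² = 46
ρ = 1 − 6Σd² / [n(n²−1)] = 1 − 6×46 / (7×48) = 1 − 276/336 ≈ 0.179

0.179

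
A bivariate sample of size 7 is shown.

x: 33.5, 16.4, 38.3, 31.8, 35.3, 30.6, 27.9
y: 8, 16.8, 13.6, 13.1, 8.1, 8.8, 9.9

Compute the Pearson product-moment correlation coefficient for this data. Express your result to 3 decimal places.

-0.554

n = 7, Σx = 213.8, Σy = 78.3, Σx² = 6830.2, Σy² = 943.87, Σxy = 2312.4
nΣxy − ΣxΣy = 16186.8 − 16740.54 = -553.74
nΣx² − (Σx)² = 47811.4 − 45710.44 = 2100.96; nΣy² − (Σy)² = 6607.09 − 6130.89 = 476.2
r = -553.74 / √(2100.96 × 476.2) = -553.74 / 1000.2385 ≈ -0.554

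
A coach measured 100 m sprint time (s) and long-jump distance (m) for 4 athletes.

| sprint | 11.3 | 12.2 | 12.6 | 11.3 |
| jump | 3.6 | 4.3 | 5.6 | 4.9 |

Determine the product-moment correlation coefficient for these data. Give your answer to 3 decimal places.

n = 4, Σx = 47.4, Σy = 18.4, Σx² = 562.98, Σy² = 86.82, Σxy = 219.07
nΣxy − ΣxΣy = 876.28 − 872.16 = 4.12
nΣx² − (Σx)² = 2251.92 − 2246.76 = 5.16; nΣy² − (Σy)² = 347.28 − 338.56 = 8.72
r = 4.12 / √(5.16 × 8.72) = 4.12 / 6.7078 ≈ 0.614

0.614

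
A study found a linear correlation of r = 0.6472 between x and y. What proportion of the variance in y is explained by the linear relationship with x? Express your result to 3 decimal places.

0.419

r² = (0.6472)² = 0.419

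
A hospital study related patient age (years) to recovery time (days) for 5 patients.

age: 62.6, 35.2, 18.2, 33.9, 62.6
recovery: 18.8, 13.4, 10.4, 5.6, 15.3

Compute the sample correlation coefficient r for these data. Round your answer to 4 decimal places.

0.7334

n = 5, Σx = 212.5, Σy = 63.5, Σx² = 10557.01, Σy² = 906.61, Σxy = 2985.46
nΣxy − ΣxΣy = 14927.3 − 13493.75 = 1433.55
nΣx² − (Σx)² = 52785.05 − 45156.25 = 7628.8; nΣy² − (Σy)² = 4533.05 − 4032.25 = 500.8
r = 1433.55 / √(7628.8 × 500.8) = 1433.55 / 1954.6107 ≈ 0.7334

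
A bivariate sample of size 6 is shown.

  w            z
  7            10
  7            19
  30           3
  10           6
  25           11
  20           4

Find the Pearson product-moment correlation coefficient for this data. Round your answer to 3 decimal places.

-0.569

n = 6, Σw = 99, Σz = 53, Σw² = 2123, Σz² = 643, Σwz = 708
nΣwz − ΣwΣz = 4248 − 5247 = -999
nΣw² − (Σw)² = 12738 − 9801 = 2937; nΣz² − (Σz)² = 3858 − 2809 = 1049
r = -999 / √(2937 × 1049) = -999 / 1755.2530 ≈ -0.569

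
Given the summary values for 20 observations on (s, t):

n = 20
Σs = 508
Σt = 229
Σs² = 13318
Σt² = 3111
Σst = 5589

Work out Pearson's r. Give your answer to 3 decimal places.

-0.505

r = (nΣst − ΣsΣt) / √[(nΣs² − (Σs)²)(nΣt² − (Σt)²)]
Numerator: 20×5589 − 508×229 = -4552
Denominator: √[(266360 − 258064)(62220 − 52441)] = √[8296 × 9779] = 9007.0297
r = -4552 / 9007.0297 ≈ -0.505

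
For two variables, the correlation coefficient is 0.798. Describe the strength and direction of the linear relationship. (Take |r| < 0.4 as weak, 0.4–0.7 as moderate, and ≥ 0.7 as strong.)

strong positive

r = 0.798 > 0 so the relationship is positive.
|r| = 0.798, which falls in the strong range.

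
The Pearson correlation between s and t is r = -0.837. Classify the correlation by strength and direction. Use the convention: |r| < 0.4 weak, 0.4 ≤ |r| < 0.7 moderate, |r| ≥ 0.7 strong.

strong negative

r = -0.837 < 0 so the relationship is negative.
|r| = 0.837, which falls in the strong range.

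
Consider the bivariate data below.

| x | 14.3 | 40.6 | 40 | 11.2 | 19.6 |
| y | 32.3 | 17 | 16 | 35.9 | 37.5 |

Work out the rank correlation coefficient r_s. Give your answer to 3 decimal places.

-0.600

Rank x: 2, 5, 4, 1, 3
Rank y: 3, 2, 1, 4, 5
d = rank(x) − rank(y): -1, 3, 3, -3, -2; Σd² = 32
ρ = 1 − 6Σd² / [n(n²−1)] = 1 − 6×32 / (5×24) = 1 − 192/120 ≈ -0.600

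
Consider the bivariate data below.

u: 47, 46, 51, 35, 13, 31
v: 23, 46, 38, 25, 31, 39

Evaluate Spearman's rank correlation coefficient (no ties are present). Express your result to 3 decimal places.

Rank u: 5, 4, 6, 3, 1, 2
Rank v: 1, 6, 4, 2, 3, 5
d = rank(u) − rank(v): 4, -2, 2, 1, -2, -3; Σd² = 38
ρ = 1 − 6Σd² / [n(n²−1)] = 1 − 6×38 / (6×35) = 1 − 228/210 ≈ -0.086

-0.086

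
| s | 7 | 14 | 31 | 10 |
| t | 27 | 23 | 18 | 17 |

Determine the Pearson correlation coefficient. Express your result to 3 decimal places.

-0.525

n = 4, Σs = 62, Σt = 85, Σs² = 1306, Σt² = 1871, Σst = 1239
nΣst − ΣsΣt = 4956 − 5270 = -314
nΣs² − (Σs)² = 5224 − 3844 = 1380; nΣt² − (Σt)² = 7484 − 7225 = 259
r = -314 / √(1380 × 259) = -314 / 597.8461 ≈ -0.525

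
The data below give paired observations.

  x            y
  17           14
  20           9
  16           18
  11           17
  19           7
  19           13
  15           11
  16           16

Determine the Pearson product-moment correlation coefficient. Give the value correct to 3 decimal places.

n = 8, Σx = 133, Σy = 105, Σx² = 2269, Σy² = 1485, Σxy = 1694
nΣxy − ΣxΣy = 13552 − 13965 = -413
nΣx² − (Σx)² = 18152 − 17689 = 463; nΣy² − (Σy)² = 11880 − 11025 = 855
r = -413 / √(463 × 855) = -413 / 629.1780 ≈ -0.656

-0.656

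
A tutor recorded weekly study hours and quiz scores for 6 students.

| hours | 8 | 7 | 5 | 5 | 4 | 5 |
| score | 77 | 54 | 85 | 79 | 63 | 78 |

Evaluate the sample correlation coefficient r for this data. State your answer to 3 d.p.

n = 6, Σx = 34, Σy = 436, Σx² = 204, Σy² = 32364, Σxy = 2456
nΣxy − ΣxΣy = 14736 − 14824 = -88
nΣx² − (Σx)² = 1224 − 1156 = 68; nΣy² − (Σy)² = 194184 − 190096 = 4088
r = -88 / √(68 × 4088) = -88 / 527.2419 ≈ -0.167

-0.167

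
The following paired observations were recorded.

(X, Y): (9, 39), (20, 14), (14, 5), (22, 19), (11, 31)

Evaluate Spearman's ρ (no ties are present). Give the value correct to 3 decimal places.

-0.600

Rank X: 1, 4, 3, 5, 2
Rank Y: 5, 2, 1, 3, 4
d = rank(X) − rank(Y): -4, 2, 2, 2, -2; Σd² = 32
ρ = 1 − 6Σd² / [n(n²−1)] = 1 − 6×32 / (5×24) = 1 − 192/120 ≈ -0.600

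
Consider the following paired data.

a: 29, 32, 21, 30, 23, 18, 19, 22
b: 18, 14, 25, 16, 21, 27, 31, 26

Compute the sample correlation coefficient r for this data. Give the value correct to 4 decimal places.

n = 8, Σa = 194, Σb = 178, Σa² = 4904, Σb² = 4208, Σab = 4105
nΣab − ΣaΣb = 32840 − 34532 = -1692
nΣa² − (Σa)² = 39232 − 37636 = 1596; nΣb² − (Σb)² = 33664 − 31684 = 1980
r = -1692 / √(1596 × 1980) = -1692 / 1777.6614 ≈ -0.9518

-0.9518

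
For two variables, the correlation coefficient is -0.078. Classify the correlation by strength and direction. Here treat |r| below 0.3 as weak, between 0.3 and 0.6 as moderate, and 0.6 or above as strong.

r = -0.078 < 0 so the relationship is negative.
|r| = 0.078, which falls in the weak range.

weak negative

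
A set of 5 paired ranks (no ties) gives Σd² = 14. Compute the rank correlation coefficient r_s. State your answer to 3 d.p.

ρ = 1 − 6Σd² / [n(n²−1)] = 1 − 6×14 / (5×24)
  = 1 − 84/120 = 1 − 0.7000 ≈ 0.300

0.300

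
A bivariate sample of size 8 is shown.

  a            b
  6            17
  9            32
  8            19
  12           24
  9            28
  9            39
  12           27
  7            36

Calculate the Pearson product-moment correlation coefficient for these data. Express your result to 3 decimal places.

n = 8, Σa = 72, Σb = 222, Σa² = 680, Σb² = 6580, Σab = 2009
nΣab − ΣaΣb = 16072 − 15984 = 88
nΣa² − (Σa)² = 5440 − 5184 = 256; nΣb² − (Σb)² = 52640 − 49284 = 3356
r = 88 / √(256 × 3356) = 88 / 926.8959 ≈ 0.095

0.095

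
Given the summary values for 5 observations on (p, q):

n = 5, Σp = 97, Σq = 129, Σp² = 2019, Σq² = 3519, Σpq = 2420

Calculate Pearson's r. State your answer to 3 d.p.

-0.511

r = (nΣpq − ΣpΣq) / √[(nΣp² − (Σp)²)(nΣq² − (Σq)²)]
Numerator: 5×2420 − 97×129 = -413
Denominator: √[(10095 − 9409)(17595 − 16641)] = √[686 × 954] = 808.9771
r = -413 / 808.9771 ≈ -0.511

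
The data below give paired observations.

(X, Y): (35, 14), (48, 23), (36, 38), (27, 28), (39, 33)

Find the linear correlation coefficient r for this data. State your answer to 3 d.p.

n = 5, ΣX = 185, ΣY = 136, ΣX² = 7075, ΣY² = 4042, ΣXY = 5005
nΣXY − ΣXΣY = 25025 − 25160 = -135
nΣX² − (ΣX)² = 35375 − 34225 = 1150; nΣY² − (ΣY)² = 20210 − 18496 = 1714
r = -135 / √(1150 × 1714) = -135 / 1403.9587 ≈ -0.096

-0.096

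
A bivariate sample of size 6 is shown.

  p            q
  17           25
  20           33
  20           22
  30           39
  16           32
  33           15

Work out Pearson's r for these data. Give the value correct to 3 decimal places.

n = 6, Σp = 136, Σq = 166, Σp² = 3334, Σq² = 4968, Σpq = 3702
nΣpq − ΣpΣq = 22212 − 22576 = -364
nΣp² − (Σp)² = 20004 − 18496 = 1508; nΣq² − (Σq)² = 29808 − 27556 = 2252
r = -364 / √(1508 × 2252) = -364 / 1842.8283 ≈ -0.198

-0.198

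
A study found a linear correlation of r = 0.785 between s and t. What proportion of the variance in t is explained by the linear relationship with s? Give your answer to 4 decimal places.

r² = (0.785)² = 0.6162

0.6162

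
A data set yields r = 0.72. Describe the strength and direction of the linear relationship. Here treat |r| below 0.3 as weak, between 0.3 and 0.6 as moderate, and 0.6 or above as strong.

strong positive

r = 0.72 > 0 so the relationship is positive.
|r| = 0.72, which falls in the strong range.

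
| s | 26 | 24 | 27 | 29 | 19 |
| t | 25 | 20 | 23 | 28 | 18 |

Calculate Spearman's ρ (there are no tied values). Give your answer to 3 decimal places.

Rank s: 3, 2, 4, 5, 1
Rank t: 4, 2, 3, 5, 1
d = rank(s) − rank(t): -1, 0, 1, 0, 0; Σd² = 2
ρ = 1 − 6Σd² / [n(n²−1)] = 1 − 6×2 / (5×24) = 1 − 12/120 ≈ 0.900

0.900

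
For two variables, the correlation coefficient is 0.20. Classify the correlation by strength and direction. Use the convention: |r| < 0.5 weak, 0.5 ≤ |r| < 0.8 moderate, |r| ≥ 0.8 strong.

weak positive

r = 0.20 > 0 so the relationship is positive.
|r| = 0.20, which falls in the weak range.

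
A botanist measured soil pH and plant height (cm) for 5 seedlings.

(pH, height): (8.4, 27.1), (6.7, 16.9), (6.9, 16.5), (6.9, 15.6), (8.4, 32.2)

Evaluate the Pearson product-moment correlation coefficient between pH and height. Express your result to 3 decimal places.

0.960

n = 5, Σx = 37.3, Σy = 108.3, Σx² = 281.23, Σy² = 2572.47, Σxy = 832.84
nΣxy − ΣxΣy = 4164.2 − 4039.59 = 124.61
nΣx² − (Σx)² = 1406.15 − 1391.29 = 14.86; nΣy² − (Σy)² = 12862.35 − 11728.89 = 1133.46
r = 124.61 / √(14.86 × 1133.46) = 124.61 / 129.7814 ≈ 0.960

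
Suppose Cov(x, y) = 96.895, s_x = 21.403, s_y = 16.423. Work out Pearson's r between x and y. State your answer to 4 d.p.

r = Cov(x,y) / (s_x · s_y) = 96.895 / (21.403 × 16.423)
  = 96.895 / 351.5015 ≈ 0.2757

0.2757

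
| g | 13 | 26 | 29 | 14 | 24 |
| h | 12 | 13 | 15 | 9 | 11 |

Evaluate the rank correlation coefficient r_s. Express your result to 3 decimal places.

0.700

Rank g: 1, 4, 5, 2, 3
Rank h: 3, 4, 5, 1, 2
d = rank(g) − rank(h): -2, 0, 0, 1, 1; Σd² = 6
ρ = 1 − 6Σd² / [n(n²−1)] = 1 − 6×6 / (5×24) = 1 − 36/120 ≈ 0.700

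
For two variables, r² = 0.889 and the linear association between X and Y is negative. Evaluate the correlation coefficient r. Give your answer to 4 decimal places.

-0.9429

|r| = √0.889 = 0.9429
The association is negative, so r = −0.9429.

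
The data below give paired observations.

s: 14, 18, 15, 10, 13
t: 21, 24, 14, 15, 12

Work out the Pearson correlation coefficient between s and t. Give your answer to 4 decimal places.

n = 5, Σs = 70, Σt = 86, Σs² = 1014, Σt² = 1582, Σst = 1242
nΣst − ΣsΣt = 6210 − 6020 = 190
nΣs² − (Σs)² = 5070 − 4900 = 170; nΣt² − (Σt)² = 7910 − 7396 = 514
r = 190 / √(170 × 514) = 190 / 295.6011 ≈ 0.6428

0.6428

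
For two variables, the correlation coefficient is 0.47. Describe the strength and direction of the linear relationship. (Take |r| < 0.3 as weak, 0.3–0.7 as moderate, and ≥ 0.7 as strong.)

moderate positive

r = 0.47 > 0 so the relationship is positive.
|r| = 0.47, which falls in the moderate range.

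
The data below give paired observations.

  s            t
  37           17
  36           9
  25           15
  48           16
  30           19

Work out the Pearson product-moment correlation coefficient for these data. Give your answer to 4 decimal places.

n = 5, Σs = 176, Σt = 76, Σs² = 6494, Σt² = 1212, Σst = 2666
nΣst − ΣsΣt = 13330 − 13376 = -46
nΣs² − (Σs)² = 32470 − 30976 = 1494; nΣt² − (Σt)² = 6060 − 5776 = 284
r = -46 / √(1494 × 284) = -46 / 651.3801 ≈ -0.0706

-0.0706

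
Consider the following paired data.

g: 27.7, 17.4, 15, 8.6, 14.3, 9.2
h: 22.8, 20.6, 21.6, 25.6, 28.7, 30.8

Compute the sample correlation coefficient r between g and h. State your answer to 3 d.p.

-0.554

n = 6, Σg = 92.2, Σh = 150.1, Σg² = 1658.14, Σh² = 3838.45, Σgh = 2227.93
nΣgh − ΣgΣh = 13367.58 − 13839.22 = -471.64
nΣg² − (Σg)² = 9948.84 − 8500.84 = 1448; nΣh² − (Σh)² = 23030.7 − 22530.01 = 500.69
r = -471.64 / √(1448 × 500.69) = -471.64 / 851.4688 ≈ -0.554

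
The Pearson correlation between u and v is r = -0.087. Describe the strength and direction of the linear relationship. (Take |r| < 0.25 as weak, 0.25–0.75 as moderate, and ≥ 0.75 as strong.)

weak negative

r = -0.087 < 0 so the relationship is negative.
|r| = 0.087, which falls in the weak range.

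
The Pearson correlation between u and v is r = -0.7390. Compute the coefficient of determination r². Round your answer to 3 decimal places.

r² = (-0.7390)² = 0.546

0.546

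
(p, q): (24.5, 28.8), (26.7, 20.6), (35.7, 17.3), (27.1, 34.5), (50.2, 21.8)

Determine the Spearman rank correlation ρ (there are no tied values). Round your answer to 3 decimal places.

Rank p: 1, 2, 4, 3, 5
Rank q: 4, 2, 1, 5, 3
d = rank(p) − rank(q): -3, 0, 3, -2, 2; Σd² = 26
ρ = 1 − 6Σd² / [n(n²−1)] = 1 − 6×26 / (5×24) = 1 − 156/120 ≈ -0.300

-0.300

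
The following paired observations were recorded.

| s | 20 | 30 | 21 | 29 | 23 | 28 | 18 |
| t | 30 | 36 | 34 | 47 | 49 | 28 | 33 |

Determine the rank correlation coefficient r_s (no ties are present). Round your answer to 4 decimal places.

Rank s: 2, 7, 3, 6, 4, 5, 1
Rank t: 2, 5, 4, 6, 7, 1, 3
d = rank(s) − rank(t): 0, 2, -1, 0, -3, 4, -2; Σd² = 34
ρ = 1 − 6Σd² / [n(n²−1)] = 1 − 6×34 / (7×48) = 1 − 204/336 ≈ 0.3929

0.3929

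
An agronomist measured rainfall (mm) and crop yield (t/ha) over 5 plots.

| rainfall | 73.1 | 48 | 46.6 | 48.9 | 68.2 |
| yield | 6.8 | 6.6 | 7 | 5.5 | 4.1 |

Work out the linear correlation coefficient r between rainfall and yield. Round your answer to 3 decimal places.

n = 5, Σx = 284.8, Σy = 30, Σx² = 16861.62, Σy² = 185.86, Σxy = 1688.65
nΣxy − ΣxΣy = 8443.25 − 8544 = -100.75
nΣx² − (Σx)² = 84308.1 − 81111.04 = 3197.06; nΣy² − (Σy)² = 929.3 − 900 = 29.3
r = -100.75 / √(3197.06 × 29.3) = -100.75 / 306.0619 ≈ -0.329

-0.329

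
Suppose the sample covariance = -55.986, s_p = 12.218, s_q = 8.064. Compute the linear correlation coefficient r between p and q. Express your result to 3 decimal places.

r = Cov(p,q) / (s_p · s_q) = -55.986 / (12.218 × 8.064)
  = -55.986 / 98.5260 ≈ -0.568

-0.568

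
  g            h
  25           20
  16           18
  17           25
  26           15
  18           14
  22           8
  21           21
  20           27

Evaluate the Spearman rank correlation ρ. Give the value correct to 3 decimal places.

Rank g: 7, 1, 2, 8, 3, 6, 5, 4
Rank h: 5, 4, 7, 3, 2, 1, 6, 8
d = rank(g) − rank(h): 2, -3, -5, 5, 1, 5, -1, -4; Σd² = 106
ρ = 1 − 6Σd² / [n(n²−1)] = 1 − 6×106 / (8×63) = 1 − 636/504 ≈ -0.262

-0.262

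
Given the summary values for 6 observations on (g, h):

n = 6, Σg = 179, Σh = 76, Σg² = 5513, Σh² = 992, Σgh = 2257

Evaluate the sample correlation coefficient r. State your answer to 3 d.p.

-0.145

r = (nΣgh − ΣgΣh) / √[(nΣg² − (Σg)²)(nΣh² − (Σh)²)]
Numerator: 6×2257 − 179×76 = -62
Denominator: √[(33078 − 32041)(5952 − 5776)] = √[1037 × 176] = 427.2142
r = -62 / 427.2142 ≈ -0.145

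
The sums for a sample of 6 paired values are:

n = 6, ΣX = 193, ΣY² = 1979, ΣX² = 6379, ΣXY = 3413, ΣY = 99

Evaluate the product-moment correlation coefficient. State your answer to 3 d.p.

r = (nΣXY − ΣXΣY) / √[(nΣX² − (ΣX)²)(nΣY² − (ΣY)²)]
Numerator: 6×3413 − 193×99 = 1371
Denominator: √[(38274 − 37249)(11874 − 9801)] = √[1025 × 2073] = 1457.6779
r = 1371 / 1457.6779 ≈ 0.941

0.941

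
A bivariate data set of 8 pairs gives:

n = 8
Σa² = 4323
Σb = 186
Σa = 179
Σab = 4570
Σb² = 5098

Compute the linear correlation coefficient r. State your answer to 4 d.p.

r = (nΣab − ΣaΣb) / √[(nΣa² − (Σa)²)(nΣb² − (Σb)²)]
Numerator: 8×4570 − 179×186 = 3266
Denominator: √[(34584 − 32041)(40784 − 34596)] = √[2543 × 6188] = 3966.8733
r = 3266 / 3966.8733 ≈ 0.8233

0.8233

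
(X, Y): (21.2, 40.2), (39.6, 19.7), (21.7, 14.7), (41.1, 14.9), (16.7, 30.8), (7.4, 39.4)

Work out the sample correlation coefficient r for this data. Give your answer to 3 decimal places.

n = 6, ΣX = 147.7, ΣY = 159.7, ΣX² = 4511.35, ΣY² = 4943.23, ΣXY = 3369.66
nΣXY − ΣXΣY = 20217.96 − 23587.69 = -3369.73
nΣX² − (ΣX)² = 27068.1 − 21815.29 = 5252.81; nΣY² − (ΣY)² = 29659.38 − 25504.09 = 4155.29
r = -3369.73 / √(5252.81 × 4155.29) = -3369.73 / 4671.9320 ≈ -0.721

-0.721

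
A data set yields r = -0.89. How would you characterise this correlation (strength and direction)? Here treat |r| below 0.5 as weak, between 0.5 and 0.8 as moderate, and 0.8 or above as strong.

strong negative

r = -0.89 < 0 so the relationship is negative.
|r| = 0.89, which falls in the strong range.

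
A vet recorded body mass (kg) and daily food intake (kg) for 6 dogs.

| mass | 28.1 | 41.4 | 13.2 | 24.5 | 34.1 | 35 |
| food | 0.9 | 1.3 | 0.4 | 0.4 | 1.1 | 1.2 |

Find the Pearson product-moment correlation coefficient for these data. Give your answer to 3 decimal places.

n = 6, Σx = 176.3, Σy = 5.3, Σx² = 5665.87, Σy² = 5.47, Σxy = 173.7
nΣxy − ΣxΣy = 1042.2 − 934.39 = 107.81
nΣx² − (Σx)² = 33995.22 − 31081.69 = 2913.53; nΣy² − (Σy)² = 32.82 − 28.09 = 4.73
r = 107.81 / √(2913.53 × 4.73) = 107.81 / 117.3925 ≈ 0.918

0.918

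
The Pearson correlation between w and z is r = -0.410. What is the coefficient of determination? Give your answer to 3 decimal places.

0.168

r² = (-0.410)² = 0.168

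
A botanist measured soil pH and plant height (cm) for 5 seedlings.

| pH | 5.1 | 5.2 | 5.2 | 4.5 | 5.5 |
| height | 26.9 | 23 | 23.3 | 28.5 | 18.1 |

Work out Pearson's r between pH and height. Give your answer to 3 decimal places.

-0.883

n = 5, Σx = 25.5, Σy = 119.8, Σx² = 130.59, Σy² = 2935.36, Σxy = 605.75
nΣxy − ΣxΣy = 3028.75 − 3054.9 = -26.15
nΣx² − (Σx)² = 652.95 − 650.25 = 2.7; nΣy² − (Σy)² = 14676.8 − 14352.04 = 324.76
r = -26.15 / √(2.7 × 324.76) = -26.15 / 29.6117 ≈ -0.883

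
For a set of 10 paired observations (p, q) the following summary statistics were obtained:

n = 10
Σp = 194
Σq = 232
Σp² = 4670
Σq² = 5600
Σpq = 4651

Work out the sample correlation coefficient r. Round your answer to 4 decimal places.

0.3382

r = (nΣpq − ΣpΣq) / √[(nΣp² − (Σp)²)(nΣq² − (Σq)²)]
Numerator: 10×4651 − 194×232 = 1502
Denominator: √[(46700 − 37636)(56000 − 53824)] = √[9064 × 2176] = 4441.0882
r = 1502 / 4441.0882 ≈ 0.3382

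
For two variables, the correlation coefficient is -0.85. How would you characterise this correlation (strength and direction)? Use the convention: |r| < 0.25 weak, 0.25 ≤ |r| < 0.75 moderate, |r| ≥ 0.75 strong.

r = -0.85 < 0 so the relationship is negative.
|r| = 0.85, which falls in the strong range.

strong negative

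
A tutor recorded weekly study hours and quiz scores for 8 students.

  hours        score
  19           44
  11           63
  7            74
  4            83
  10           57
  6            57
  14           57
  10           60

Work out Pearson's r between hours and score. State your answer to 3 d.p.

-0.815

n = 8, Σx = 81, Σy = 495, Σx² = 979, Σy² = 31617, Σxy = 4689
nΣxy − ΣxΣy = 37512 − 40095 = -2583
nΣx² − (Σx)² = 7832 − 6561 = 1271; nΣy² − (Σy)² = 252936 − 245025 = 7911
r = -2583 / √(1271 × 7911) = -2583 / 3170.9432 ≈ -0.815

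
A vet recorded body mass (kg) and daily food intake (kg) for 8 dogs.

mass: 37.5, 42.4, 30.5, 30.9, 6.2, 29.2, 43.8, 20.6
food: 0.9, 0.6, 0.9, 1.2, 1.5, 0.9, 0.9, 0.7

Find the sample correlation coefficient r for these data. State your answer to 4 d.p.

-0.6538

n = 8, Σx = 241.1, Σy = 7.6, Σx² = 8322.95, Σy² = 7.78, Σxy = 213.14
nΣxy − ΣxΣy = 1705.12 − 1832.36 = -127.24
nΣx² − (Σx)² = 66583.6 − 58129.21 = 8454.39; nΣy² − (Σy)² = 62.24 − 57.76 = 4.48
r = -127.24 / √(8454.39 × 4.48) = -127.24 / 194.6167 ≈ -0.6538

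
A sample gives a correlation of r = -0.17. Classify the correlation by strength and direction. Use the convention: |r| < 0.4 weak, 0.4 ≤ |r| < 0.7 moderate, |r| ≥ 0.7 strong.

r = -0.17 < 0 so the relationship is negative.
|r| = 0.17, which falls in the weak range.

weak negative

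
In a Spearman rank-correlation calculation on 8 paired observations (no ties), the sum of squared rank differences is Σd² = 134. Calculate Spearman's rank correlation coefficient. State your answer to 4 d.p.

-0.5952

ρ = 1 − 6Σd² / [n(n²−1)] = 1 − 6×134 / (8×63)
  = 1 − 804/504 = 1 − 1.59524 ≈ -0.5952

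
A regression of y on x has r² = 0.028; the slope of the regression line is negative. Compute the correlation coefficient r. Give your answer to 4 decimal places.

-0.1673

|r| = √0.028 = 0.1673
The association is negative, so r = −0.1673.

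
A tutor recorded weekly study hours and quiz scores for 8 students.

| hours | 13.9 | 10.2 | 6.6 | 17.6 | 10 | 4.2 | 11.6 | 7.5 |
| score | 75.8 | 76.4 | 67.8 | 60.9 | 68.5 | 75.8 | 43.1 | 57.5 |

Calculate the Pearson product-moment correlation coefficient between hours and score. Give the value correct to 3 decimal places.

n = 8, Σx = 81.6, Σy = 525.8, Σx² = 959.02, Σy² = 35490, Σxy = 5286.79
nΣxy − ΣxΣy = 42294.32 − 42905.28 = -610.96
nΣx² − (Σx)² = 7672.16 − 6658.56 = 1013.6; nΣy² − (Σy)² = 283920 − 276465.64 = 7454.36
r = -610.96 / √(1013.6 × 7454.36) = -610.96 / 2748.7705 ≈ -0.222

-0.222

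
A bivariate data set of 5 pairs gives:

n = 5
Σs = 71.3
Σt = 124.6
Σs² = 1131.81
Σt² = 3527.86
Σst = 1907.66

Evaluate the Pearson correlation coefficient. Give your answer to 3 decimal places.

r = (nΣst − ΣsΣt) / √[(nΣs² − (Σs)²)(nΣt² − (Σt)²)]
Numerator: 5×1907.66 − 71.3×124.6 = 654.32
Denominator: √[(5659.05 − 5083.69)(17639.3 − 15525.16)] = √[575.36 × 2114.14] = 1102.9014
r = 654.32 / 1102.9014 ≈ 0.593

0.593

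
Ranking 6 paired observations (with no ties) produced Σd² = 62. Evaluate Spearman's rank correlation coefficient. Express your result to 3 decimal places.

ρ = 1 − 6Σd² / [n(n²−1)] = 1 − 6×62 / (6×35)
  = 1 − 372/210 = 1 − 1.7714 ≈ -0.771

-0.771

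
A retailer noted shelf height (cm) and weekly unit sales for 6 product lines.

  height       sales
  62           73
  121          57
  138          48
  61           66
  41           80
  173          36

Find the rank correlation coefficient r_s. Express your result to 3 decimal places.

Rank height: 3, 4, 5, 2, 1, 6
Rank sales: 5, 3, 2, 4, 6, 1
d = rank(height) − rank(sales): -2, 1, 3, -2, -5, 5; Σd² = 68
ρ = 1 − 6Σd² / [n(n²−1)] = 1 − 6×68 / (6×35) = 1 − 408/210 ≈ -0.943

-0.943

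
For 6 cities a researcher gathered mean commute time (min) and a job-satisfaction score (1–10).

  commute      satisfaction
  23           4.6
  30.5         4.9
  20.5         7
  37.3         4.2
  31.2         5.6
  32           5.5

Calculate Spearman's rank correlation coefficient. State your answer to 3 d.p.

-0.486

Rank commute: 2, 3, 1, 6, 4, 5
Rank satisfaction: 2, 3, 6, 1, 5, 4
d = rank(commute) − rank(satisfaction): 0, 0, -5, 5, -1, 1; Σd² = 52
ρ = 1 − 6Σd² / [n(n²−1)] = 1 − 6×52 / (6×35) = 1 − 312/210 ≈ -0.486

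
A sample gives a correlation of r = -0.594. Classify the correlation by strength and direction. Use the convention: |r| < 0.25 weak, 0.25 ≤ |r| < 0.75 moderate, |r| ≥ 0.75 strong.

moderate negative

r = -0.594 < 0 so the relationship is negative.
|r| = 0.594, which falls in the moderate range.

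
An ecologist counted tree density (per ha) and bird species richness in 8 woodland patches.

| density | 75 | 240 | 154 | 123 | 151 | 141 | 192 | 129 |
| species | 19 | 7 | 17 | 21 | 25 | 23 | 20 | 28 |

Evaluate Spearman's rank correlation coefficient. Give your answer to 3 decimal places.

-0.429

Rank density: 1, 8, 6, 2, 5, 4, 7, 3
Rank species: 3, 1, 2, 5, 7, 6, 4, 8
d = rank(density) − rank(species): -2, 7, 4, -3, -2, -2, 3, -5; Σd² = 120
ρ = 1 − 6Σd² / [n(n²−1)] = 1 − 6×120 / (8×63) = 1 − 720/504 ≈ -0.429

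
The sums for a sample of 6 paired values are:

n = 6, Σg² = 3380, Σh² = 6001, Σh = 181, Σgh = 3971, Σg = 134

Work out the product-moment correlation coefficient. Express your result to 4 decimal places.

r = (nΣgh − ΣgΣh) / √[(nΣg² − (Σg)²)(nΣh² − (Σh)²)]
Numerator: 6×3971 − 134×181 = -428
Denominator: √[(20280 − 17956)(36006 − 32761)] = √[2324 × 3245] = 2746.1573
r = -428 / 2746.1573 ≈ -0.1559

-0.1559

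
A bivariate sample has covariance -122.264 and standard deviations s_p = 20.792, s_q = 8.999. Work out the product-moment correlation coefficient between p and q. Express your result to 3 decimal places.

r = Cov(p,q) / (s_p · s_q) = -122.264 / (20.792 × 8.999)
  = -122.264 / 187.1072 ≈ -0.653

-0.653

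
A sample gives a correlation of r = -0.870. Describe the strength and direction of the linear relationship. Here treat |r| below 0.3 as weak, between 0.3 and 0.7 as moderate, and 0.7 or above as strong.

r = -0.870 < 0 so the relationship is negative.
|r| = 0.870, which falls in the strong range.

strong negative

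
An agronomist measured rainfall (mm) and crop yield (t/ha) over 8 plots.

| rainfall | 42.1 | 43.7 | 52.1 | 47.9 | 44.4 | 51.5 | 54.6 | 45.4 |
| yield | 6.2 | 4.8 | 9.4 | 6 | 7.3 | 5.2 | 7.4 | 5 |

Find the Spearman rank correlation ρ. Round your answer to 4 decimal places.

Rank rainfall: 1, 2, 7, 5, 3, 6, 8, 4
Rank yield: 5, 1, 8, 4, 6, 3, 7, 2
d = rank(rainfall) − rank(yield): -4, 1, -1, 1, -3, 3, 1, 2; Σd² = 42
ρ = 1 − 6Σd² / [n(n²−1)] = 1 − 6×42 / (8×63) = 1 − 252/504 ≈ 0.5000

0.5000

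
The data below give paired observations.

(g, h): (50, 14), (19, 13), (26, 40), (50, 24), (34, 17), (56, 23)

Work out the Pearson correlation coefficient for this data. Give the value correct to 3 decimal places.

n = 6, Σg = 235, Σh = 131, Σg² = 10329, Σh² = 3359, Σgh = 5053
nΣgh − ΣgΣh = 30318 − 30785 = -467
nΣg² − (Σg)² = 61974 − 55225 = 6749; nΣh² − (Σh)² = 20154 − 17161 = 2993
r = -467 / √(6749 × 2993) = -467 / 4494.4140 ≈ -0.104

-0.104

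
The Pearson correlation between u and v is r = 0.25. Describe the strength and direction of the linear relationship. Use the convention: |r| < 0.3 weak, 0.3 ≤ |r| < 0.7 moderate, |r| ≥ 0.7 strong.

weak positive

r = 0.25 > 0 so the relationship is positive.
|r| = 0.25, which falls in the weak range.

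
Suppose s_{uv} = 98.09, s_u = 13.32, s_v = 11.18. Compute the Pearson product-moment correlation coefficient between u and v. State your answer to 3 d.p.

0.659

r = Cov(u,v) / (s_u · s_v) = 98.09 / (13.32 × 11.18)
  = 98.09 / 148.9176 ≈ 0.659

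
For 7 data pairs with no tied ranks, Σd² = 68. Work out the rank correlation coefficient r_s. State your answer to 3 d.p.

-0.214

ρ = 1 − 6Σd² / [n(n²−1)] = 1 − 6×68 / (7×48)
  = 1 − 408/336 = 1 − 1.2143 ≈ -0.214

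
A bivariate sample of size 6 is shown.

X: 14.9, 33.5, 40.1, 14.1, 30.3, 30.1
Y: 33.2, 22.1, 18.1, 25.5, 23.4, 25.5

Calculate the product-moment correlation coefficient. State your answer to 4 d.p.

n = 6, ΣX = 163, ΣY = 147.8, ΣX² = 4975.18, ΣY² = 3766.32, ΣXY = 3796.96
nΣXY − ΣXΣY = 22781.76 − 24091.4 = -1309.64
nΣX² − (ΣX)² = 29851.08 − 26569 = 3282.08; nΣY² − (ΣY)² = 22597.92 − 21844.84 = 753.08
r = -1309.64 / √(3282.08 × 753.08) = -1309.64 / 1572.1542 ≈ -0.8330

-0.8330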